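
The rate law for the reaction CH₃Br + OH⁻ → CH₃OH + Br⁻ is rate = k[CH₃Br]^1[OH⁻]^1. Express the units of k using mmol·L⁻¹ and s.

(mmol·L⁻¹)⁻¹·s⁻¹

Step 1: Overall order = 1 + 1 = 2.
Step 2: rate has units mmol·L⁻¹·s⁻¹; [CH₃Br]^1[OH⁻]^1 has units (mmol·L⁻¹)^2.
Step 3: k = rate/([CH₃Br]^1[OH⁻]^1), so units of k = (mmol·L⁻¹)^(1-2)·s⁻¹ = (mmol·L⁻¹)⁻¹·s⁻¹.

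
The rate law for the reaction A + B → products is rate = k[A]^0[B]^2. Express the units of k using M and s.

M⁻¹·s⁻¹

Step 1: Overall order = 0 + 2 = 2.
Step 2: rate has units M·s⁻¹; [A]^0[B]^2 has units M^2.
Step 3: k = rate/([A]^0[B]^2), so units of k = M^(1-2)·s⁻¹ = M⁻¹·s⁻¹.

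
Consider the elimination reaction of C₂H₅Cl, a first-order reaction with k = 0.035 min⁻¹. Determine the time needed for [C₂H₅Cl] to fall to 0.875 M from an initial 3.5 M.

39.61 min

Step 1: For first-order: t = ln([C₂H₅Cl]₀/[C₂H₅Cl])/k
Step 2: t = ln(3.5/0.875)/0.035
Step 3: t = ln(4)/0.035
Step 4: t = 1.386/0.035 = 39.61 min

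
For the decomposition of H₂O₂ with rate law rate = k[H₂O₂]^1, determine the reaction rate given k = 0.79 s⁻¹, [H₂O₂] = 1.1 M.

0.869 M/s

Step 1: Identify the rate law: rate = k[H₂O₂]^1
Step 2: Substitute values: rate = 0.79 × (1.1)^1
Step 3: Calculate: rate = 0.79 × 1.1 = 0.869 M/s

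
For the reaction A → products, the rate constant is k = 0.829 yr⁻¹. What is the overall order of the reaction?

first order (1)

Step 1: The units of k for an nth-order reaction are (concentration)^(1-n)·(time)⁻¹.
Step 2: Here k has units yr⁻¹, so the concentration exponent is 0.
Step 3: 1 - n = 0 ⇒ n = 1. The reaction is first order.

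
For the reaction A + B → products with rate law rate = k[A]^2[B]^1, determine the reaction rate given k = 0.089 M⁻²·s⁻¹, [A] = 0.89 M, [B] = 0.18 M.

0.01269 M/s

Step 1: The rate law is rate = k[A]^2[B]^1
Step 2: Substitute: rate = 0.089 × (0.89)^2 × (0.18)^1
Step 3: rate = 0.089 × 0.7921 × 0.18 = 0.0126894 M/s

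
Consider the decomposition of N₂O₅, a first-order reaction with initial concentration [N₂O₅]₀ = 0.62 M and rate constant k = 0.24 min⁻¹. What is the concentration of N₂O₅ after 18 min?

0.008246 M

Step 1: For a first-order reaction: [N₂O₅] = [N₂O₅]₀ × e^(-kt)
Step 2: [N₂O₅] = 0.62 × e^(-0.24 × 18)
Step 3: [N₂O₅] = 0.62 × e^(-4.32)
Step 4: [N₂O₅] = 0.62 × 0.0132999 = 0.008246 M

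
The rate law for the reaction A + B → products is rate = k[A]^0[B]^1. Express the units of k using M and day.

day⁻¹

Step 1: Overall order = 0 + 1 = 1.
Step 2: rate has units M·day⁻¹; [A]^0[B]^1 has units M^1.
Step 3: k = rate/([A]^0[B]^1), so units of k = M^(1-1)·day⁻¹ = day⁻¹.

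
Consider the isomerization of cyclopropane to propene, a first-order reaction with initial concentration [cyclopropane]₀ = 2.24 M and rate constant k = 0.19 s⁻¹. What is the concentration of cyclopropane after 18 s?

0.07328 M

Step 1: For a first-order reaction: [cyclopropane] = [cyclopropane]₀ × e^(-kt)
Step 2: [cyclopropane] = 2.24 × e^(-0.19 × 18)
Step 3: [cyclopropane] = 2.24 × e^(-3.42)
Step 4: [cyclopropane] = 2.24 × 0.0327124 = 0.07328 M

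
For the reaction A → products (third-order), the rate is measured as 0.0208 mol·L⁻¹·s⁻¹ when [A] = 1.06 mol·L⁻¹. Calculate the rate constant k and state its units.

0.01746 (mol·L⁻¹)⁻²·s⁻¹

Step 1: rate = k[A]^3, so k = rate / [A]^3.
Step 2: k = 0.0208 / (1.06)^3 = 0.0208 / 1.191.
Step 3: k = 0.01746 (mol·L⁻¹)⁻²·s⁻¹.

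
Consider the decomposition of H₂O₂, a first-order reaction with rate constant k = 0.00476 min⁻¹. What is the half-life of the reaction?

145.6 min

Step 1: For a first-order reaction, t₁/₂ = ln(2)/k
Step 2: t₁/₂ = ln(2)/0.00476
Step 3: t₁/₂ = 0.6931/0.00476 = 145.6 min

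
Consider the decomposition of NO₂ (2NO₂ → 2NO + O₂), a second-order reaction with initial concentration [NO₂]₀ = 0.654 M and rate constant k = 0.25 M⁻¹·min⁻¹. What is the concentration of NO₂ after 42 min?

0.08313 M

Step 1: For a second-order reaction: 1/[NO₂] = 1/[NO₂]₀ + kt
Step 2: 1/[NO₂] = 1/0.654 + 0.25 × 42
Step 3: 1/[NO₂] = 1.529 + 10.5 = 12.03
Step 4: [NO₂] = 1/12.03 = 0.08313 M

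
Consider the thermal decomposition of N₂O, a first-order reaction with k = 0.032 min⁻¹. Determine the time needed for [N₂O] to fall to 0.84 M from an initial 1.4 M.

15.96 min

Step 1: For first-order: t = ln([N₂O]₀/[N₂O])/k
Step 2: t = ln(1.4/0.84)/0.032
Step 3: t = ln(1.667)/0.032
Step 4: t = 0.5108/0.032 = 15.96 min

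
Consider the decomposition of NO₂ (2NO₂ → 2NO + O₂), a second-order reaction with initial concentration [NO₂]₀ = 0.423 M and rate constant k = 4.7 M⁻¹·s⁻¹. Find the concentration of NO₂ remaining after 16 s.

0.01289 M

Step 1: For a second-order reaction: 1/[NO₂] = 1/[NO₂]₀ + kt
Step 2: 1/[NO₂] = 1/0.423 + 4.7 × 16
Step 3: 1/[NO₂] = 2.364 + 75.2 = 77.56
Step 4: [NO₂] = 1/77.56 = 0.01289 M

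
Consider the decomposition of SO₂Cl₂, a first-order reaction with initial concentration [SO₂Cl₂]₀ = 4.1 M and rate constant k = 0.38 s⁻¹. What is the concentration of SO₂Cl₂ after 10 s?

0.09172 M

Step 1: For a first-order reaction: [SO₂Cl₂] = [SO₂Cl₂]₀ × e^(-kt)
Step 2: [SO₂Cl₂] = 4.1 × e^(-0.38 × 10)
Step 3: [SO₂Cl₂] = 4.1 × e^(-3.8)
Step 4: [SO₂Cl₂] = 4.1 × 0.0223708 = 0.09172 M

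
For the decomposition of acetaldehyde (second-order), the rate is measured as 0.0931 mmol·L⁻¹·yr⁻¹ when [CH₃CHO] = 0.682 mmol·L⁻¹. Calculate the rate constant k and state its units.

0.2002 (mmol·L⁻¹)⁻¹·yr⁻¹

Step 1: rate = k[CH₃CHO]^2, so k = rate / [CH₃CHO]^2.
Step 2: k = 0.0931 / (0.682)^2 = 0.0931 / 0.4651.
Step 3: k = 0.2002 (mmol·L⁻¹)⁻¹·yr⁻¹.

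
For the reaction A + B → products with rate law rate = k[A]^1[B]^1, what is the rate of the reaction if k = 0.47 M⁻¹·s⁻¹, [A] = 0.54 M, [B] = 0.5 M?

0.1269 M/s

Step 1: The rate law is rate = k[A]^1[B]^1
Step 2: Substitute: rate = 0.47 × (0.54)^1 × (0.5)^1
Step 3: rate = 0.47 × 0.54 × 0.5 = 0.1269 M/s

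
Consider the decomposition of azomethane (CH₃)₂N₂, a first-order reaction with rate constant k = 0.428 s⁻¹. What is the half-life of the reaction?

1.62 s

Step 1: For a first-order reaction, t₁/₂ = ln(2)/k
Step 2: t₁/₂ = ln(2)/0.428
Step 3: t₁/₂ = 0.6931/0.428 = 1.62 s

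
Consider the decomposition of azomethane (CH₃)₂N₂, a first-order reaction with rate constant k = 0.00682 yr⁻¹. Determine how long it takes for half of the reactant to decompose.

101.6 yr

Step 1: For a first-order reaction, t₁/₂ = ln(2)/k
Step 2: t₁/₂ = ln(2)/0.00682
Step 3: t₁/₂ = 0.6931/0.00682 = 101.6 yr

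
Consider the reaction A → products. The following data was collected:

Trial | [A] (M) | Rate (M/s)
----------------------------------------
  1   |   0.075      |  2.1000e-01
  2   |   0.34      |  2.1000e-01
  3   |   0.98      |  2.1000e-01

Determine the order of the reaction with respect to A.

zeroth order (0)

Step 1: Compare trials - when concentration changes, rate stays constant.
Step 2: rate₂/rate₁ = 2.1000e-01/2.1000e-01 = 1
Step 3: [A]₂/[A]₁ = 0.34/0.075 = 4.533
Step 4: Since rate ratio ≈ (conc ratio)^0, the reaction is zeroth order.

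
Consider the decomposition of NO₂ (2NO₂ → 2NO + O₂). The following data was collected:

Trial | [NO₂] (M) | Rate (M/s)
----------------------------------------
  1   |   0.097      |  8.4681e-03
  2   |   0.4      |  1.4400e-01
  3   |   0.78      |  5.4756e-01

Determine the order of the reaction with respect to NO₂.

second order (2)

Step 1: Compare trials to find order n where rate₂/rate₁ = ([NO₂]₂/[NO₂]₁)^n
Step 2: rate₂/rate₁ = 1.4400e-01/8.4681e-03 = 17
Step 3: [NO₂]₂/[NO₂]₁ = 0.4/0.097 = 4.124
Step 4: n = ln(17)/ln(4.124) = 2.00 ≈ 2
Step 5: The reaction is second order in NO₂.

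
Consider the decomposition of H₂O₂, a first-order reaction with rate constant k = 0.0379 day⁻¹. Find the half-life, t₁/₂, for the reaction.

18.29 day

Step 1: For a first-order reaction, t₁/₂ = ln(2)/k
Step 2: t₁/₂ = ln(2)/0.0379
Step 3: t₁/₂ = 0.6931/0.0379 = 18.29 day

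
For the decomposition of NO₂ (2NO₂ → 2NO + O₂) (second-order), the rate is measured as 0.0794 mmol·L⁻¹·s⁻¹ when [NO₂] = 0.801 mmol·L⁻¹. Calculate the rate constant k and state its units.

0.1238 (mmol·L⁻¹)⁻¹·s⁻¹

Step 1: rate = k[NO₂]^2, so k = rate / [NO₂]^2.
Step 2: k = 0.0794 / (0.801)^2 = 0.0794 / 0.6416.
Step 3: k = 0.1238 (mmol·L⁻¹)⁻¹·s⁻¹.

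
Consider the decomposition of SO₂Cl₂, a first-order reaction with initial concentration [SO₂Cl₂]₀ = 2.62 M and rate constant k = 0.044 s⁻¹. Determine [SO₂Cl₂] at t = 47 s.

0.3313 M

Step 1: For a first-order reaction: [SO₂Cl₂] = [SO₂Cl₂]₀ × e^(-kt)
Step 2: [SO₂Cl₂] = 2.62 × e^(-0.044 × 47)
Step 3: [SO₂Cl₂] = 2.62 × e^(-2.068)
Step 4: [SO₂Cl₂] = 2.62 × 0.126438 = 0.3313 M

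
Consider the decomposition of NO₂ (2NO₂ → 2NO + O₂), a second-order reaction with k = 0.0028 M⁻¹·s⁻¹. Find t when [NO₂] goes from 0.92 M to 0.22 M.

1235 s

Step 1: For second-order: t = (1/[NO₂] - 1/[NO₂]₀)/k
Step 2: t = (1/0.22 - 1/0.92)/0.0028
Step 3: t = (4.545 - 1.087)/0.0028
Step 4: t = 3.458/0.0028 = 1235 s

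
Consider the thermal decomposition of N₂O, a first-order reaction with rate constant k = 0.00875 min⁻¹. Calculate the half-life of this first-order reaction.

79.22 min

Step 1: For a first-order reaction, t₁/₂ = ln(2)/k
Step 2: t₁/₂ = ln(2)/0.00875
Step 3: t₁/₂ = 0.6931/0.00875 = 79.22 min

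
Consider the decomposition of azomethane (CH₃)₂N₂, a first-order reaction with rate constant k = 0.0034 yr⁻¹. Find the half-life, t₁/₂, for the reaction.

203.9 yr

Step 1: For a first-order reaction, t₁/₂ = ln(2)/k
Step 2: t₁/₂ = ln(2)/0.0034
Step 3: t₁/₂ = 0.6931/0.0034 = 203.9 yr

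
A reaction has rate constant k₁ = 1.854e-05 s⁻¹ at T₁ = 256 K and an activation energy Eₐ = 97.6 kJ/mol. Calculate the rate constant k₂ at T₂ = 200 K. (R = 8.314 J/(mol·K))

4.919e-11 s⁻¹

Step 1: Use the two-temperature Arrhenius form: ln(k₂/k₁) = -Eₐ/R × (1/T₂ - 1/T₁)
Step 2: Convert Eₐ to J/mol: 97.6 kJ/mol = 97600 J/mol
Step 3: 1/T₂ - 1/T₁ = 1/200 - 1/256 = 1.093750e-03 K⁻¹
Step 4: ln(k₂/k₁) = -97600/8.314 × 1.093750e-03 = -12.83979
Step 5: k₂ = k₁ × exp(-12.83979) = 1.854e-05 × 2.65308e-06 = 4.919e-11 s⁻¹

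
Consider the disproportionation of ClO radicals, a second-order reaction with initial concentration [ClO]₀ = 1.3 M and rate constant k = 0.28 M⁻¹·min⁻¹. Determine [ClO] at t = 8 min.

0.3323 M

Step 1: For a second-order reaction: 1/[ClO] = 1/[ClO]₀ + kt
Step 2: 1/[ClO] = 1/1.3 + 0.28 × 8
Step 3: 1/[ClO] = 0.7692 + 2.24 = 3.009
Step 4: [ClO] = 1/3.009 = 0.3323 M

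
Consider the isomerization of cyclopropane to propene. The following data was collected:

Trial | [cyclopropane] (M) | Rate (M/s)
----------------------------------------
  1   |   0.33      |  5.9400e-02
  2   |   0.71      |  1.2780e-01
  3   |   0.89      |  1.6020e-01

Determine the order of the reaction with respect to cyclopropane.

first order (1)

Step 1: Compare trials to find order n where rate₂/rate₁ = ([cyclopropane]₂/[cyclopropane]₁)^n
Step 2: rate₂/rate₁ = 1.2780e-01/5.9400e-02 = 2.152
Step 3: [cyclopropane]₂/[cyclopropane]₁ = 0.71/0.33 = 2.152
Step 4: n = ln(2.152)/ln(2.152) = 1.00 ≈ 1
Step 5: The reaction is first order in cyclopropane.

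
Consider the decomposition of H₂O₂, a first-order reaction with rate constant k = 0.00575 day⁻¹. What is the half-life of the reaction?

120.5 day

Step 1: For a first-order reaction, t₁/₂ = ln(2)/k
Step 2: t₁/₂ = ln(2)/0.00575
Step 3: t₁/₂ = 0.6931/0.00575 = 120.5 day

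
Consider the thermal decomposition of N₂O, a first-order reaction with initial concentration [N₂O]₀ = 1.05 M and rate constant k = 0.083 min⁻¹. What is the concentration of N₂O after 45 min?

0.02507 M

Step 1: For a first-order reaction: [N₂O] = [N₂O]₀ × e^(-kt)
Step 2: [N₂O] = 1.05 × e^(-0.083 × 45)
Step 3: [N₂O] = 1.05 × e^(-3.735)
Step 4: [N₂O] = 1.05 × 0.0238732 = 0.02507 M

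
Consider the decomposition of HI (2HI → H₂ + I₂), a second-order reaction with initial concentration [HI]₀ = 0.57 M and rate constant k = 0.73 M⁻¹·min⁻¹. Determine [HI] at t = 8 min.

0.1317 M

Step 1: For a second-order reaction: 1/[HI] = 1/[HI]₀ + kt
Step 2: 1/[HI] = 1/0.57 + 0.73 × 8
Step 3: 1/[HI] = 1.754 + 5.84 = 7.594
Step 4: [HI] = 1/7.594 = 0.1317 M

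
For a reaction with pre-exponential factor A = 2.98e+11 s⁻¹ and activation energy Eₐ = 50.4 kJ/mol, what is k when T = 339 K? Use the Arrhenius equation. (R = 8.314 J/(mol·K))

5.11e+03 s⁻¹

Step 1: Use the Arrhenius equation: k = A × exp(-Eₐ/RT)
Step 2: Convert Eₐ to J/mol: 50.4 kJ/mol = 50400 J/mol
Step 3: Calculate the exponent: -Eₐ/(RT) = -50400/(8.314 × 339) = -17.88219
Step 4: k = 2.98e+11 × exp(-17.88219)
Step 5: k = 2.98e+11 × 1.71342e-08 = 5.1060e+03 s⁻¹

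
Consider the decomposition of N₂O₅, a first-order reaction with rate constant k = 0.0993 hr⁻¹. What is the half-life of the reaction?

6.98 hr

Step 1: For a first-order reaction, t₁/₂ = ln(2)/k
Step 2: t₁/₂ = ln(2)/0.0993
Step 3: t₁/₂ = 0.6931/0.0993 = 6.98 hr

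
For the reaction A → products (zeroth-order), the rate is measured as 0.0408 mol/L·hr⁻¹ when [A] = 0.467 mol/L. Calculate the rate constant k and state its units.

0.0408 mol/L·hr⁻¹

Step 1: For a zeroth-order reaction, rate = k (independent of concentration).
Step 2: k = rate = 0.0408 mol/L·hr⁻¹.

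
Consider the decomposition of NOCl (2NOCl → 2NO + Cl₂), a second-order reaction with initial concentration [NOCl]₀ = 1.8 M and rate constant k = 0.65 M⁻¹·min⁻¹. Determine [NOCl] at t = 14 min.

0.1036 M

Step 1: For a second-order reaction: 1/[NOCl] = 1/[NOCl]₀ + kt
Step 2: 1/[NOCl] = 1/1.8 + 0.65 × 14
Step 3: 1/[NOCl] = 0.5556 + 9.1 = 9.656
Step 4: [NOCl] = 1/9.656 = 0.1036 M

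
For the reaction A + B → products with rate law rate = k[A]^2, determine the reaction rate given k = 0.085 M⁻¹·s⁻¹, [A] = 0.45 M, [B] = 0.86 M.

0.01721 M/s

Step 1: The rate law is rate = k[A]^2
Step 2: Note that the rate does not depend on [B] (zero order in B).
Step 3: rate = 0.085 × (0.45)^2 = 0.0172125 M/s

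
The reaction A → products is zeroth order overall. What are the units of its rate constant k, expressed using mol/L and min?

mol/L·min⁻¹

Step 1: For overall order n, rate = k × (concentration)^n.
Step 2: Rate has units mol/L·min⁻¹; concentration term has units (mol/L)^0.
Step 3: k = rate / (concentration)^n, so units of k = (mol/L)^(1-0)·min⁻¹ = mol/L·min⁻¹.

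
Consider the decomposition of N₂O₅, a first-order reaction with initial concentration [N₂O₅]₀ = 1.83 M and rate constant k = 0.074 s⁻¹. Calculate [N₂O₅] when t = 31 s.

0.1846 M

Step 1: For a first-order reaction: [N₂O₅] = [N₂O₅]₀ × e^(-kt)
Step 2: [N₂O₅] = 1.83 × e^(-0.074 × 31)
Step 3: [N₂O₅] = 1.83 × e^(-2.294)
Step 4: [N₂O₅] = 1.83 × 0.100862 = 0.1846 M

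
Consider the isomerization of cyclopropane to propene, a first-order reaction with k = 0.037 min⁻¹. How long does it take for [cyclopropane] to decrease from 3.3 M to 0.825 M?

37.47 min

Step 1: For first-order: t = ln([cyclopropane]₀/[cyclopropane])/k
Step 2: t = ln(3.3/0.825)/0.037
Step 3: t = ln(4)/0.037
Step 4: t = 1.386/0.037 = 37.47 min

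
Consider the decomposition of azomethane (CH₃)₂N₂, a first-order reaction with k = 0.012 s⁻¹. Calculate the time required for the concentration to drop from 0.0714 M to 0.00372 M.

246.2 s

Step 1: For first-order: t = ln([azomethane]₀/[azomethane])/k
Step 2: t = ln(0.0714/0.00372)/0.012
Step 3: t = ln(19.19)/0.012
Step 4: t = 2.955/0.012 = 246.2 s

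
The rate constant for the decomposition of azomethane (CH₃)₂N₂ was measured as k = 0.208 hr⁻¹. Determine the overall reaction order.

first order (1)

Step 1: The units of k for an nth-order reaction are (concentration)^(1-n)·(time)⁻¹.
Step 2: Here k has units hr⁻¹, so the concentration exponent is 0.
Step 3: 1 - n = 0 ⇒ n = 1. The reaction is first order.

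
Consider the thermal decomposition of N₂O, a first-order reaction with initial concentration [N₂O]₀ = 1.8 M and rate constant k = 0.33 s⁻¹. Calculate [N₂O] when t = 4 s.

0.4808 M

Step 1: For a first-order reaction: [N₂O] = [N₂O]₀ × e^(-kt)
Step 2: [N₂O] = 1.8 × e^(-0.33 × 4)
Step 3: [N₂O] = 1.8 × e^(-1.32)
Step 4: [N₂O] = 1.8 × 0.267135 = 0.4808 M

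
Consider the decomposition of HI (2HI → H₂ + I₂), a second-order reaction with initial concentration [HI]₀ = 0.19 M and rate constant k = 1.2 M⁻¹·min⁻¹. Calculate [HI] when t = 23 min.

0.03043 M

Step 1: For a second-order reaction: 1/[HI] = 1/[HI]₀ + kt
Step 2: 1/[HI] = 1/0.19 + 1.2 × 23
Step 3: 1/[HI] = 5.263 + 27.6 = 32.86
Step 4: [HI] = 1/32.86 = 0.03043 M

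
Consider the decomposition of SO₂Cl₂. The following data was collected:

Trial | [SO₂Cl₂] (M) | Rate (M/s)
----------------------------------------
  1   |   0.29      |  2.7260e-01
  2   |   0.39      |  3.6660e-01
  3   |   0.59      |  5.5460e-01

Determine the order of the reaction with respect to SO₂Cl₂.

first order (1)

Step 1: Compare trials to find order n where rate₂/rate₁ = ([SO₂Cl₂]₂/[SO₂Cl₂]₁)^n
Step 2: rate₂/rate₁ = 3.6660e-01/2.7260e-01 = 1.345
Step 3: [SO₂Cl₂]₂/[SO₂Cl₂]₁ = 0.39/0.29 = 1.345
Step 4: n = ln(1.345)/ln(1.345) = 1.00 ≈ 1
Step 5: The reaction is first order in SO₂Cl₂.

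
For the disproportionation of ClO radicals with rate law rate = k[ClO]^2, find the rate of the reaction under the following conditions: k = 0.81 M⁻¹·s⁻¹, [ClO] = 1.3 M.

1.369 M/s

Step 1: Identify the rate law: rate = k[ClO]^2
Step 2: Substitute values: rate = 0.81 × (1.3)^2
Step 3: Calculate: rate = 0.81 × 1.69 = 1.3689 M/s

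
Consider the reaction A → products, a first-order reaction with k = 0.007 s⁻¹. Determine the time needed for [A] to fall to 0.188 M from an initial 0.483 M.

134.8 s

Step 1: For first-order: t = ln([A]₀/[A])/k
Step 2: t = ln(0.483/0.188)/0.007
Step 3: t = ln(2.569)/0.007
Step 4: t = 0.9436/0.007 = 134.8 s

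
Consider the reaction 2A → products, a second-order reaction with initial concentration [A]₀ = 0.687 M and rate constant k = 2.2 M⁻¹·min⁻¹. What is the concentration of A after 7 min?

0.05933 M

Step 1: For a second-order reaction: 1/[A] = 1/[A]₀ + kt
Step 2: 1/[A] = 1/0.687 + 2.2 × 7
Step 3: 1/[A] = 1.456 + 15.4 = 16.86
Step 4: [A] = 1/16.86 = 0.05933 M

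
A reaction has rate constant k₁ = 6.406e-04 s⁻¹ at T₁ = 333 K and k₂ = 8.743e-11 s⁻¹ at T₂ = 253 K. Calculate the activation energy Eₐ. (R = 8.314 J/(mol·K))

138.4 kJ/mol

Step 1: Use the two-temperature Arrhenius form: ln(k₂/k₁) = -Eₐ/R × (1/T₂ - 1/T₁)
Step 2: ln(k₂/k₁) = ln(8.743e-11/6.406e-04) = ln(1.36481e-07) = -15.8071
Step 3: 1/T₂ - 1/T₁ = 1/253 - 1/333 = 9.495662e-04 K⁻¹
Step 4: Eₐ = -R × ln(k₂/k₁) / (1/T₂ - 1/T₁) = -8.314 × -15.8071 / 9.495662e-04
Step 5: Eₐ = 1.3840e+05 J/mol = 138.4 kJ/mol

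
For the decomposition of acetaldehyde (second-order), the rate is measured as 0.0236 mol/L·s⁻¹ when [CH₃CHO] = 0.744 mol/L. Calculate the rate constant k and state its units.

0.04263 (mol/L)⁻¹·s⁻¹

Step 1: rate = k[CH₃CHO]^2, so k = rate / [CH₃CHO]^2.
Step 2: k = 0.0236 / (0.744)^2 = 0.0236 / 0.5535.
Step 3: k = 0.04263 (mol/L)⁻¹·s⁻¹.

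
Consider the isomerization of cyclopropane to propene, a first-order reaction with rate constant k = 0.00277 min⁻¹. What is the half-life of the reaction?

250.2 min

Step 1: For a first-order reaction, t₁/₂ = ln(2)/k
Step 2: t₁/₂ = ln(2)/0.00277
Step 3: t₁/₂ = 0.6931/0.00277 = 250.2 min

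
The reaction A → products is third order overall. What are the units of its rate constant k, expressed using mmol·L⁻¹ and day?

(mmol·L⁻¹)⁻²·day⁻¹

Step 1: For overall order n, rate = k × (concentration)^n.
Step 2: Rate has units mmol·L⁻¹·day⁻¹; concentration term has units (mmol·L⁻¹)^3.
Step 3: k = rate / (concentration)^n, so units of k = (mmol·L⁻¹)^(1-3)·day⁻¹ = (mmol·L⁻¹)⁻²·day⁻¹.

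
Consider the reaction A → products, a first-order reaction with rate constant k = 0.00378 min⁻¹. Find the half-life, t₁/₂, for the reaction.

183.4 min

Step 1: For a first-order reaction, t₁/₂ = ln(2)/k
Step 2: t₁/₂ = ln(2)/0.00378
Step 3: t₁/₂ = 0.6931/0.00378 = 183.4 min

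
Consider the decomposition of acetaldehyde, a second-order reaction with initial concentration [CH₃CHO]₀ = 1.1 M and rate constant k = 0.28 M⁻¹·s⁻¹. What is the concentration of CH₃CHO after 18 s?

0.1681 M

Step 1: For a second-order reaction: 1/[CH₃CHO] = 1/[CH₃CHO]₀ + kt
Step 2: 1/[CH₃CHO] = 1/1.1 + 0.28 × 18
Step 3: 1/[CH₃CHO] = 0.9091 + 5.04 = 5.949
Step 4: [CH₃CHO] = 1/5.949 = 0.1681 M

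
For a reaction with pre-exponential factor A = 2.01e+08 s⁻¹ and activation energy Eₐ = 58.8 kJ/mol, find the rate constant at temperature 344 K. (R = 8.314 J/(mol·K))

2.37e-01 s⁻¹

Step 1: Use the Arrhenius equation: k = A × exp(-Eₐ/RT)
Step 2: Convert Eₐ to J/mol: 58.8 kJ/mol = 58800 J/mol
Step 3: Calculate the exponent: -Eₐ/(RT) = -58800/(8.314 × 344) = -20.55933
Step 4: k = 2.01e+08 × exp(-20.55933)
Step 5: k = 2.01e+08 × 1.17814e-09 = 2.3681e-01 s⁻¹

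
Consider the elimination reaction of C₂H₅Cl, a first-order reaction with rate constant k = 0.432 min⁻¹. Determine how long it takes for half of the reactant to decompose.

1.605 min

Step 1: For a first-order reaction, t₁/₂ = ln(2)/k
Step 2: t₁/₂ = ln(2)/0.432
Step 3: t₁/₂ = 0.6931/0.432 = 1.605 min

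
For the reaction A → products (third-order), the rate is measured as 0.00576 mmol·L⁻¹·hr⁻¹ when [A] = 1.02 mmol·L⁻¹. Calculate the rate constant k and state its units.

0.005428 (mmol·L⁻¹)⁻²·hr⁻¹

Step 1: rate = k[A]^3, so k = rate / [A]^3.
Step 2: k = 0.00576 / (1.02)^3 = 0.00576 / 1.061.
Step 3: k = 0.005428 (mmol·L⁻¹)⁻²·hr⁻¹.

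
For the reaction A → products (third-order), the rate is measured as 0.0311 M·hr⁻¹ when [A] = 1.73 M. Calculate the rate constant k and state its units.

0.006007 M⁻²·hr⁻¹

Step 1: rate = k[A]^3, so k = rate / [A]^3.
Step 2: k = 0.0311 / (1.73)^3 = 0.0311 / 5.178.
Step 3: k = 0.006007 M⁻²·hr⁻¹.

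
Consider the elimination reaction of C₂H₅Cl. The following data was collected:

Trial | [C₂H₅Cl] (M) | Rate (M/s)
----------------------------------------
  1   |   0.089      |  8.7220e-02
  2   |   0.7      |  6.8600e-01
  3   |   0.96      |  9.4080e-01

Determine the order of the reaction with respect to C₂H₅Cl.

first order (1)

Step 1: Compare trials to find order n where rate₂/rate₁ = ([C₂H₅Cl]₂/[C₂H₅Cl]₁)^n
Step 2: rate₂/rate₁ = 6.8600e-01/8.7220e-02 = 7.865
Step 3: [C₂H₅Cl]₂/[C₂H₅Cl]₁ = 0.7/0.089 = 7.865
Step 4: n = ln(7.865)/ln(7.865) = 1.00 ≈ 1
Step 5: The reaction is first order in C₂H₅Cl.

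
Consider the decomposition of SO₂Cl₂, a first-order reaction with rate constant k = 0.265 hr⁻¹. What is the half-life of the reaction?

2.616 hr

Step 1: For a first-order reaction, t₁/₂ = ln(2)/k
Step 2: t₁/₂ = ln(2)/0.265
Step 3: t₁/₂ = 0.6931/0.265 = 2.616 hr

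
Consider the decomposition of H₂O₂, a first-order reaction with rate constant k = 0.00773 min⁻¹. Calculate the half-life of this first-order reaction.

89.67 min

Step 1: For a first-order reaction, t₁/₂ = ln(2)/k
Step 2: t₁/₂ = ln(2)/0.00773
Step 3: t₁/₂ = 0.6931/0.00773 = 89.67 min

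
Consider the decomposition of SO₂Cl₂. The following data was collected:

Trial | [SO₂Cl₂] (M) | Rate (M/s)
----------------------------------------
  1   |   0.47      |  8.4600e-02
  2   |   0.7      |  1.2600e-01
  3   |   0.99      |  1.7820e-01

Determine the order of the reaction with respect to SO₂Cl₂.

first order (1)

Step 1: Compare trials to find order n where rate₂/rate₁ = ([SO₂Cl₂]₂/[SO₂Cl₂]₁)^n
Step 2: rate₂/rate₁ = 1.2600e-01/8.4600e-02 = 1.489
Step 3: [SO₂Cl₂]₂/[SO₂Cl₂]₁ = 0.7/0.47 = 1.489
Step 4: n = ln(1.489)/ln(1.489) = 1.00 ≈ 1
Step 5: The reaction is first order in SO₂Cl₂.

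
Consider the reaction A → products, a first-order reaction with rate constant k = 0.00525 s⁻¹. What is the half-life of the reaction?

132 s

Step 1: For a first-order reaction, t₁/₂ = ln(2)/k
Step 2: t₁/₂ = ln(2)/0.00525
Step 3: t₁/₂ = 0.6931/0.00525 = 132 s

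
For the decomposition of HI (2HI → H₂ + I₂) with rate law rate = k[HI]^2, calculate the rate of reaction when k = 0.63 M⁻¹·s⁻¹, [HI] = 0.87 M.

0.4768 M/s

Step 1: Identify the rate law: rate = k[HI]^2
Step 2: Substitute values: rate = 0.63 × (0.87)^2
Step 3: Calculate: rate = 0.63 × 0.7569 = 0.476847 M/s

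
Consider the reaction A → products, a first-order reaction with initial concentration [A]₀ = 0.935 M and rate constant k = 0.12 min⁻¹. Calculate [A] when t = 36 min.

0.01244 M

Step 1: For a first-order reaction: [A] = [A]₀ × e^(-kt)
Step 2: [A] = 0.935 × e^(-0.12 × 36)
Step 3: [A] = 0.935 × e^(-4.32)
Step 4: [A] = 0.935 × 0.0132999 = 0.01244 M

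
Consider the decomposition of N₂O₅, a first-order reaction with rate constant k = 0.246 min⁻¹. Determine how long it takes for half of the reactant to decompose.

2.818 min

Step 1: For a first-order reaction, t₁/₂ = ln(2)/k
Step 2: t₁/₂ = ln(2)/0.246
Step 3: t₁/₂ = 0.6931/0.246 = 2.818 min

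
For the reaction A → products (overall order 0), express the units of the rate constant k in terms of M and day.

M·day⁻¹

Step 1: For overall order n, rate = k × (concentration)^n.
Step 2: Rate has units M·day⁻¹; concentration term has units M^0.
Step 3: k = rate / (concentration)^n, so units of k = M^(1-0)·day⁻¹ = M·day⁻¹.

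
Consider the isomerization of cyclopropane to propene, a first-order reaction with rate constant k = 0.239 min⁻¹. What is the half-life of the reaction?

2.9 min

Step 1: For a first-order reaction, t₁/₂ = ln(2)/k
Step 2: t₁/₂ = ln(2)/0.239
Step 3: t₁/₂ = 0.6931/0.239 = 2.9 min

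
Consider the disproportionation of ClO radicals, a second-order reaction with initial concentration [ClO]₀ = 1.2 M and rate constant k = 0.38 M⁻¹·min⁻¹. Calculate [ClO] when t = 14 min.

0.1625 M

Step 1: For a second-order reaction: 1/[ClO] = 1/[ClO]₀ + kt
Step 2: 1/[ClO] = 1/1.2 + 0.38 × 14
Step 3: 1/[ClO] = 0.8333 + 5.32 = 6.153
Step 4: [ClO] = 1/6.153 = 0.1625 M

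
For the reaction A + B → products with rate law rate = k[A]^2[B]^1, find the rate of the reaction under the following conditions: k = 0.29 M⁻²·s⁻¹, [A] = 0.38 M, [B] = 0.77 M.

0.03224 M/s

Step 1: The rate law is rate = k[A]^2[B]^1
Step 2: Substitute: rate = 0.29 × (0.38)^2 × (0.77)^1
Step 3: rate = 0.29 × 0.1444 × 0.77 = 0.0322445 M/s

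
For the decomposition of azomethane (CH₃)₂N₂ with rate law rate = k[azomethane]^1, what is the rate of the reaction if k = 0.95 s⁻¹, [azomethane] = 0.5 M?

0.475 M/s

Step 1: Identify the rate law: rate = k[azomethane]^1
Step 2: Substitute values: rate = 0.95 × (0.5)^1
Step 3: Calculate: rate = 0.95 × 0.5 = 0.475 M/s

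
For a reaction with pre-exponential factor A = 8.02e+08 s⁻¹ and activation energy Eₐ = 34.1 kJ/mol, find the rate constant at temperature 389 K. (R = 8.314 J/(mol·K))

2.11e+04 s⁻¹

Step 1: Use the Arrhenius equation: k = A × exp(-Eₐ/RT)
Step 2: Convert Eₐ to J/mol: 34.1 kJ/mol = 34100 J/mol
Step 3: Calculate the exponent: -Eₐ/(RT) = -34100/(8.314 × 389) = -10.54374
Step 4: k = 8.02e+08 × exp(-10.54374)
Step 5: k = 8.02e+08 × 2.63580e-05 = 2.1139e+04 s⁻¹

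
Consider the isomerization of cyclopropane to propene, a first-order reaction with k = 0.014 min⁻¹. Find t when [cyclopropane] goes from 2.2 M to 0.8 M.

72.26 min

Step 1: For first-order: t = ln([cyclopropane]₀/[cyclopropane])/k
Step 2: t = ln(2.2/0.8)/0.014
Step 3: t = ln(2.75)/0.014
Step 4: t = 1.012/0.014 = 72.26 min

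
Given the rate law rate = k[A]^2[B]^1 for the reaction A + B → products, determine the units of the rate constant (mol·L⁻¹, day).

(mol·L⁻¹)⁻²·day⁻¹

Step 1: Overall order = 2 + 1 = 3.
Step 2: rate has units mol·L⁻¹·day⁻¹; [A]^2[B]^1 has units (mol·L⁻¹)^3.
Step 3: k = rate/([A]^2[B]^1), so units of k = (mol·L⁻¹)^(1-3)·day⁻¹ = (mol·L⁻¹)⁻²·day⁻¹.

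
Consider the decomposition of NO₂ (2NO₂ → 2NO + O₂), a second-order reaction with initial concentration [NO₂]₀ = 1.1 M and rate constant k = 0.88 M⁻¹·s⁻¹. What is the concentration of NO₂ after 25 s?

0.04365 M

Step 1: For a second-order reaction: 1/[NO₂] = 1/[NO₂]₀ + kt
Step 2: 1/[NO₂] = 1/1.1 + 0.88 × 25
Step 3: 1/[NO₂] = 0.9091 + 22 = 22.91
Step 4: [NO₂] = 1/22.91 = 0.04365 M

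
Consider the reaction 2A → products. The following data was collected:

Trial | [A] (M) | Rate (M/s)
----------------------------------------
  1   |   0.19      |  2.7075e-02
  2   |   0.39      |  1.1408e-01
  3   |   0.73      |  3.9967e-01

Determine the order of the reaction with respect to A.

second order (2)

Step 1: Compare trials to find order n where rate₂/rate₁ = ([A]₂/[A]₁)^n
Step 2: rate₂/rate₁ = 1.1408e-01/2.7075e-02 = 4.213
Step 3: [A]₂/[A]₁ = 0.39/0.19 = 2.053
Step 4: n = ln(4.213)/ln(2.053) = 2.00 ≈ 2
Step 5: The reaction is second order in A.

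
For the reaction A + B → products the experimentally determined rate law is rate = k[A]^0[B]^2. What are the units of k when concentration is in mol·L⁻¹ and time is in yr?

(mol·L⁻¹)⁻¹·yr⁻¹

Step 1: Overall order = 0 + 2 = 2.
Step 2: rate has units mol·L⁻¹·yr⁻¹; [A]^0[B]^2 has units (mol·L⁻¹)^2.
Step 3: k = rate/([A]^0[B]^2), so units of k = (mol·L⁻¹)^(1-2)·yr⁻¹ = (mol·L⁻¹)⁻¹·yr⁻¹.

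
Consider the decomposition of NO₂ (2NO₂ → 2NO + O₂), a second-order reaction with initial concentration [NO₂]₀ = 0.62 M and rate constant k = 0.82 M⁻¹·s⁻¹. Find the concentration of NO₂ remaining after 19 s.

0.05816 M

Step 1: For a second-order reaction: 1/[NO₂] = 1/[NO₂]₀ + kt
Step 2: 1/[NO₂] = 1/0.62 + 0.82 × 19
Step 3: 1/[NO₂] = 1.613 + 15.58 = 17.19
Step 4: [NO₂] = 1/17.19 = 0.05816 M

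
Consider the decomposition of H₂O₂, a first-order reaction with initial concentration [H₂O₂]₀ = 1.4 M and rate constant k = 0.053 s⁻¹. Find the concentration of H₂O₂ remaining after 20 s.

0.485 M

Step 1: For a first-order reaction: [H₂O₂] = [H₂O₂]₀ × e^(-kt)
Step 2: [H₂O₂] = 1.4 × e^(-0.053 × 20)
Step 3: [H₂O₂] = 1.4 × e^(-1.06)
Step 4: [H₂O₂] = 1.4 × 0.346456 = 0.485 M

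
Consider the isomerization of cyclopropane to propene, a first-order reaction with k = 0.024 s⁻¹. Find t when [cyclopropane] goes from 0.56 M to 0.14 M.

57.76 s

Step 1: For first-order: t = ln([cyclopropane]₀/[cyclopropane])/k
Step 2: t = ln(0.56/0.14)/0.024
Step 3: t = ln(4)/0.024
Step 4: t = 1.386/0.024 = 57.76 s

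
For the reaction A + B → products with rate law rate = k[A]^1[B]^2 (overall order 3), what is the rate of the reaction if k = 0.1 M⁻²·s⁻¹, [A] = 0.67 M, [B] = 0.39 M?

0.01019 M/s

Step 1: The rate law is rate = k[A]^1[B]^2, overall order = 1+2 = 3
Step 2: Substitute values: rate = 0.1 × (0.67)^1 × (0.39)^2
Step 3: rate = 0.1 × 0.67 × 0.1521 = 0.0101907 M/s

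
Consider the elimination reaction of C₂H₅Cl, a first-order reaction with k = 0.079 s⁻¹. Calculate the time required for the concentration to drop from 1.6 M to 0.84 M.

8.156 s

Step 1: For first-order: t = ln([C₂H₅Cl]₀/[C₂H₅Cl])/k
Step 2: t = ln(1.6/0.84)/0.079
Step 3: t = ln(1.905)/0.079
Step 4: t = 0.6444/0.079 = 8.156 s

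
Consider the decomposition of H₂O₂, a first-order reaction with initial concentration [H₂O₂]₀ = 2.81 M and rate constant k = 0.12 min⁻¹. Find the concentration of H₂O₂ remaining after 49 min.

0.007853 M

Step 1: For a first-order reaction: [H₂O₂] = [H₂O₂]₀ × e^(-kt)
Step 2: [H₂O₂] = 2.81 × e^(-0.12 × 49)
Step 3: [H₂O₂] = 2.81 × e^(-5.88)
Step 4: [H₂O₂] = 2.81 × 0.00279479 = 0.007853 M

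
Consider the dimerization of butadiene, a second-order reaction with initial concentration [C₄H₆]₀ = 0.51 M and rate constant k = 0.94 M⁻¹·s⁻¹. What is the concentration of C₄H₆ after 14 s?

0.06613 M

Step 1: For a second-order reaction: 1/[C₄H₆] = 1/[C₄H₆]₀ + kt
Step 2: 1/[C₄H₆] = 1/0.51 + 0.94 × 14
Step 3: 1/[C₄H₆] = 1.961 + 13.16 = 15.12
Step 4: [C₄H₆] = 1/15.12 = 0.06613 M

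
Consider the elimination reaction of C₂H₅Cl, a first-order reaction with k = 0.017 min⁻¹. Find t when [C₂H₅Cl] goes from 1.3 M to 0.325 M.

81.55 min

Step 1: For first-order: t = ln([C₂H₅Cl]₀/[C₂H₅Cl])/k
Step 2: t = ln(1.3/0.325)/0.017
Step 3: t = ln(4)/0.017
Step 4: t = 1.386/0.017 = 81.55 min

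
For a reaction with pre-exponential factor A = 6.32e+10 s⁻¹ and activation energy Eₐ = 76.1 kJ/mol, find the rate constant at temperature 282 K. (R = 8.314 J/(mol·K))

5.06e-04 s⁻¹

Step 1: Use the Arrhenius equation: k = A × exp(-Eₐ/RT)
Step 2: Convert Eₐ to J/mol: 76.1 kJ/mol = 76100 J/mol
Step 3: Calculate the exponent: -Eₐ/(RT) = -76100/(8.314 × 282) = -32.45828
Step 4: k = 6.32e+10 × exp(-32.45828)
Step 5: k = 6.32e+10 × 8.00844e-15 = 5.0613e-04 s⁻¹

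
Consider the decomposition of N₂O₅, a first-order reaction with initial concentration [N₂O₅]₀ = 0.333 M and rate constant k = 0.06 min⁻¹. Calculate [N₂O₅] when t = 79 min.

0.00291 M

Step 1: For a first-order reaction: [N₂O₅] = [N₂O₅]₀ × e^(-kt)
Step 2: [N₂O₅] = 0.333 × e^(-0.06 × 79)
Step 3: [N₂O₅] = 0.333 × e^(-4.74)
Step 4: [N₂O₅] = 0.333 × 0.00873865 = 0.00291 M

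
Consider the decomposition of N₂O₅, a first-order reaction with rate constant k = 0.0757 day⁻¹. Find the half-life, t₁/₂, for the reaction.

9.157 day

Step 1: For a first-order reaction, t₁/₂ = ln(2)/k
Step 2: t₁/₂ = ln(2)/0.0757
Step 3: t₁/₂ = 0.6931/0.0757 = 9.157 day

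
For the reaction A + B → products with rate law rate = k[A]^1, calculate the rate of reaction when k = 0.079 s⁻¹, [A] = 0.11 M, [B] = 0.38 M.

0.00869 M/s

Step 1: The rate law is rate = k[A]^1
Step 2: Note that the rate does not depend on [B] (zero order in B).
Step 3: rate = 0.079 × (0.11)^1 = 0.00869 M/s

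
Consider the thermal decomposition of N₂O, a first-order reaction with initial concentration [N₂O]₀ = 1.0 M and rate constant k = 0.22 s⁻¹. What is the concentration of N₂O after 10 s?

0.1108 M

Step 1: For a first-order reaction: [N₂O] = [N₂O]₀ × e^(-kt)
Step 2: [N₂O] = 1.0 × e^(-0.22 × 10)
Step 3: [N₂O] = 1.0 × e^(-2.2)
Step 4: [N₂O] = 1.0 × 0.110803 = 0.1108 M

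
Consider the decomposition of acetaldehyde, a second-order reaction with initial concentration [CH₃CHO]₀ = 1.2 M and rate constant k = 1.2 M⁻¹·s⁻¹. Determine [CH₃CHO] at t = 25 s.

0.03243 M

Step 1: For a second-order reaction: 1/[CH₃CHO] = 1/[CH₃CHO]₀ + kt
Step 2: 1/[CH₃CHO] = 1/1.2 + 1.2 × 25
Step 3: 1/[CH₃CHO] = 0.8333 + 30 = 30.83
Step 4: [CH₃CHO] = 1/30.83 = 0.03243 M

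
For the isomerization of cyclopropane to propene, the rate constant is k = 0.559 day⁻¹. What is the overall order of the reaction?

first order (1)

Step 1: The units of k for an nth-order reaction are (concentration)^(1-n)·(time)⁻¹.
Step 2: Here k has units day⁻¹, so the concentration exponent is 0.
Step 3: 1 - n = 0 ⇒ n = 1. The reaction is first order.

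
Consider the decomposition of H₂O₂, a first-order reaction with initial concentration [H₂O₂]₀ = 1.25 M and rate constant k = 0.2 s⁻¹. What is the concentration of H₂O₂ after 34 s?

0.001392 M

Step 1: For a first-order reaction: [H₂O₂] = [H₂O₂]₀ × e^(-kt)
Step 2: [H₂O₂] = 1.25 × e^(-0.2 × 34)
Step 3: [H₂O₂] = 1.25 × e^(-6.8)
Step 4: [H₂O₂] = 1.25 × 0.00111378 = 0.001392 M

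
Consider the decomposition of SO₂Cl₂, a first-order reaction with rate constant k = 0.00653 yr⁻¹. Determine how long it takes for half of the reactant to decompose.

106.1 yr

Step 1: For a first-order reaction, t₁/₂ = ln(2)/k
Step 2: t₁/₂ = ln(2)/0.00653
Step 3: t₁/₂ = 0.6931/0.00653 = 106.1 yr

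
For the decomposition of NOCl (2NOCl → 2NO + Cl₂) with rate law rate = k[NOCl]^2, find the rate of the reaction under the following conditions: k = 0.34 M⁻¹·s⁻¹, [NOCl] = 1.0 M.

0.34 M/s

Step 1: Identify the rate law: rate = k[NOCl]^2
Step 2: Substitute values: rate = 0.34 × (1.0)^2
Step 3: Calculate: rate = 0.34 × 1 = 0.34 M/s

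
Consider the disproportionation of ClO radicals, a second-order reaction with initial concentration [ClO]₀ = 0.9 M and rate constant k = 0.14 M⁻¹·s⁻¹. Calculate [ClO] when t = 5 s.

0.5521 M

Step 1: For a second-order reaction: 1/[ClO] = 1/[ClO]₀ + kt
Step 2: 1/[ClO] = 1/0.9 + 0.14 × 5
Step 3: 1/[ClO] = 1.111 + 0.7 = 1.811
Step 4: [ClO] = 1/1.811 = 0.5521 M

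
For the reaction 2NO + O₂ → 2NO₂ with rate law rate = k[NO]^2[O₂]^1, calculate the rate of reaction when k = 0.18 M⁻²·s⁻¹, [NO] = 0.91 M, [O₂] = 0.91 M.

0.1356 M/s

Step 1: The rate law is rate = k[NO]^2[O₂]^1
Step 2: Substitute: rate = 0.18 × (0.91)^2 × (0.91)^1
Step 3: rate = 0.18 × 0.8281 × 0.91 = 0.135643 M/s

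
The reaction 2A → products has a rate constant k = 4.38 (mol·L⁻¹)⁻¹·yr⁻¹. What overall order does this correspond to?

second order (2)

Step 1: The units of k for an nth-order reaction are (concentration)^(1-n)·(time)⁻¹.
Step 2: Here k has units (mol·L⁻¹)⁻¹·yr⁻¹, so the concentration exponent is -1.
Step 3: 1 - n = -1 ⇒ n = 2. The reaction is second order.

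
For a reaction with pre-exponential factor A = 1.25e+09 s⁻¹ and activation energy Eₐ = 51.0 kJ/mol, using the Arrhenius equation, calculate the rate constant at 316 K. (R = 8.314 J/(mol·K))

4.64e+00 s⁻¹

Step 1: Use the Arrhenius equation: k = A × exp(-Eₐ/RT)
Step 2: Convert Eₐ to J/mol: 51.0 kJ/mol = 51000 J/mol
Step 3: Calculate the exponent: -Eₐ/(RT) = -51000/(8.314 × 316) = -19.41212
Step 4: k = 1.25e+09 × exp(-19.41212)
Step 5: k = 1.25e+09 × 3.71042e-09 = 4.6380e+00 s⁻¹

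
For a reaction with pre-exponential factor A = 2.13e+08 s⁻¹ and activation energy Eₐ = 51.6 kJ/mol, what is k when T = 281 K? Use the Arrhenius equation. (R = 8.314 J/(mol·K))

5.45e-02 s⁻¹

Step 1: Use the Arrhenius equation: k = A × exp(-Eₐ/RT)
Step 2: Convert Eₐ to J/mol: 51.6 kJ/mol = 51600 J/mol
Step 3: Calculate the exponent: -Eₐ/(RT) = -51600/(8.314 × 281) = -22.08683
Step 4: k = 2.13e+08 × exp(-22.08683)
Step 5: k = 2.13e+08 × 2.55748e-10 = 5.4474e-02 s⁻¹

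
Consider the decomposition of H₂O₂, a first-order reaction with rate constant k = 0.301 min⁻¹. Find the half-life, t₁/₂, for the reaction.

2.303 min

Step 1: For a first-order reaction, t₁/₂ = ln(2)/k
Step 2: t₁/₂ = ln(2)/0.301
Step 3: t₁/₂ = 0.6931/0.301 = 2.303 min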